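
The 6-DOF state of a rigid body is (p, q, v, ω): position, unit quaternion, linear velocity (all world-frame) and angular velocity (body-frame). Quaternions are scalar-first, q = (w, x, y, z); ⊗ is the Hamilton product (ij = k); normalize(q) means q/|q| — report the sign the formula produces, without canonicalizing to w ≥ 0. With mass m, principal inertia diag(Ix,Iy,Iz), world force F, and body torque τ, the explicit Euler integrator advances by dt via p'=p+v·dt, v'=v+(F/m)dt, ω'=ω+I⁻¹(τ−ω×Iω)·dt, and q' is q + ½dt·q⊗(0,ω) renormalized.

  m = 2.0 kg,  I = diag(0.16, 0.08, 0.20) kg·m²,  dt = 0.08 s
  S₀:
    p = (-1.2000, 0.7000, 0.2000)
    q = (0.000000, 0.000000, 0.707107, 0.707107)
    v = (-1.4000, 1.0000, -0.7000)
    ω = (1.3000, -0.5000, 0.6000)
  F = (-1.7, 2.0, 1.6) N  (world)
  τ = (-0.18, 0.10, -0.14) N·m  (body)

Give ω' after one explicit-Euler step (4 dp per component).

ω' = (1.2280, -0.3688, 0.5232)

precession coupling ω×(Iω) = (-0.0360, -0.0312, 0.0520)
angular accel α = (-0.9000, 1.6400, -0.9600)
new body rate ω' = (1.2280, -0.3688, 0.5232)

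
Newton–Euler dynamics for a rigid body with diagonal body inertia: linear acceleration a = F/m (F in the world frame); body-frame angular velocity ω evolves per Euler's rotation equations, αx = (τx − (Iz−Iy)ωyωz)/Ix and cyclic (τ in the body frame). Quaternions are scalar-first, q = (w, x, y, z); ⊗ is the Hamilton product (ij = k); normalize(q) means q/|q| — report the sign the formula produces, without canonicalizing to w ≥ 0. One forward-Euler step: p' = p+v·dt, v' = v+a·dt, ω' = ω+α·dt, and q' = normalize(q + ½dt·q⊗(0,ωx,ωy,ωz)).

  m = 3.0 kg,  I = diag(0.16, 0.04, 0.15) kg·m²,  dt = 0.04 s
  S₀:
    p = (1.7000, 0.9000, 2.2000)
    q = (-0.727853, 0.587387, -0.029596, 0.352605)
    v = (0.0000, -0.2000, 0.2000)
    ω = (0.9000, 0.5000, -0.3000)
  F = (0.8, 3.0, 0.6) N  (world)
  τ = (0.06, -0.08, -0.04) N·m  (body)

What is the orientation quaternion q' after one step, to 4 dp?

q' = (-0.7358, 0.5708, -0.0270, 0.3633)

Hamilton product q⊗(0,ω) = (-0.4080688, -0.8224914, 0.1296341, 0.5386858)
updated quaternion q' = (-0.7358, 0.5708, -0.0270, 0.3633)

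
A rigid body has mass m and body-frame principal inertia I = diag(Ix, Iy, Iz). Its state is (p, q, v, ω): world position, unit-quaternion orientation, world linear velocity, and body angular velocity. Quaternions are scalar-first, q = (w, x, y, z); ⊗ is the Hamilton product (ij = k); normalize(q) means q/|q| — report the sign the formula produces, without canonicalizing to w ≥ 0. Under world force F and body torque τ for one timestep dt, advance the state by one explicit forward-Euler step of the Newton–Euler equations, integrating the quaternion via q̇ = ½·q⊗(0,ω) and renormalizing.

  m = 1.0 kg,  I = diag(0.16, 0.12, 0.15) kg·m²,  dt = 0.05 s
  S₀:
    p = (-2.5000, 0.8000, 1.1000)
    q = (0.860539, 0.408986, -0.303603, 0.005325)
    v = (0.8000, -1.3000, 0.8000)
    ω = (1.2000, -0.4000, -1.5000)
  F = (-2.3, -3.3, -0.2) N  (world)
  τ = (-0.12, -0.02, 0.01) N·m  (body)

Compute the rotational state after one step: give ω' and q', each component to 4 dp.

(τ − ω×Iω)/I = (-0.8625, -0.0167, -0.0613)
ω + α·dt = (1.1569, -0.4008, -1.5031)
Hamilton product q⊗(0,ω) = (-0.6042369, 1.4901813, 0.2756534, -1.0900793)
updated quaternion q' = (0.8444, 0.4457, -0.2964, -0.0219)

ω' = (1.1569, -0.4008, -1.5031)
q' = (0.8444, 0.4457, -0.2964, -0.0219)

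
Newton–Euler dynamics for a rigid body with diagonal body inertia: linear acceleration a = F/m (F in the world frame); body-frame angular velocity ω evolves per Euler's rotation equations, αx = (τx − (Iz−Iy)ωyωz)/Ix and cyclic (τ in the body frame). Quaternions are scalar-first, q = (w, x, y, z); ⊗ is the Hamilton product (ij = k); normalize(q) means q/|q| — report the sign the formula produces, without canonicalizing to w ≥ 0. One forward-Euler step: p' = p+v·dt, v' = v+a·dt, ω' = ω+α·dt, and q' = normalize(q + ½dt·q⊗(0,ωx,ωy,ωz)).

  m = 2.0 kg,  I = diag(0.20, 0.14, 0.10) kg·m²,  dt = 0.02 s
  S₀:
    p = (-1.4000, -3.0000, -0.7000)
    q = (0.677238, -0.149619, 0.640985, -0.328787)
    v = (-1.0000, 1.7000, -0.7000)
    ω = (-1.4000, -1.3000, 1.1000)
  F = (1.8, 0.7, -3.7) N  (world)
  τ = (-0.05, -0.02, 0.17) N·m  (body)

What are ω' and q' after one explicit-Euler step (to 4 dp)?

ω×(Iω) gyroscopic = (0.0572, -0.1540, -0.1092)
α = I⁻¹(τ − ω×Iω) = (-0.5360, 0.9571, 2.7920)
new body rate ω' = (-1.4107, -1.2809, 1.1558)
2q̇ = q⊗(0,ω) = (0.9854796, -0.6704728, -0.2555267, 1.8368455)
updated quaternion q' = (0.6869, -0.1563, 0.6383, -0.3103)

ω' = (-1.4107, -1.2809, 1.1558)
q' = (0.6869, -0.1563, 0.6383, -0.3103)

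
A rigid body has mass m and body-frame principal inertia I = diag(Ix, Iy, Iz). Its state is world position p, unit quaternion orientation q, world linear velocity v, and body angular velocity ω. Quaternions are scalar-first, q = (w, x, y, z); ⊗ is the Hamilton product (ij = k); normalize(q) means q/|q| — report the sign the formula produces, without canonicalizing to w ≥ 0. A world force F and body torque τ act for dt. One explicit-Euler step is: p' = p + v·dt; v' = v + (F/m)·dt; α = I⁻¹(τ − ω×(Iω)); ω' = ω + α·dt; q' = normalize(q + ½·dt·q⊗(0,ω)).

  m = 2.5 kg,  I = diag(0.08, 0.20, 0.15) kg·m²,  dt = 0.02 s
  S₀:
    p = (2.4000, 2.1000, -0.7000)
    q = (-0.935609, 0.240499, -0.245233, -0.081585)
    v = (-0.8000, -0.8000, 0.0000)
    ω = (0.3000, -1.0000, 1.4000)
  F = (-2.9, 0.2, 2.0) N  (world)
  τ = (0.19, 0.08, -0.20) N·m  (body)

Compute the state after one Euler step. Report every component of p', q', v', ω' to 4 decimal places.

p' = (2.3840, 2.0840, -0.7000)
q' = (-0.9375, 0.2334, -0.2395, -0.0963)
v' = (-0.8232, -0.7984, 0.0160)
ω' = (0.3300, -0.9891, 1.3781)

precession coupling ω×(Iω) = (0.0700, -0.0294, -0.0360)
α = I⁻¹(τ − ω×Iω) = (1.5000, 0.5470, -1.0933)
new body rate ω' = (0.3300, -0.9891, 1.3781)
Hamilton product q⊗(0,ω) = (-0.2031637, -0.7055939, 0.5744349, -1.4767817)
q + ½dt·q⊗(0,ω), renormalized = (-0.9375, 0.2334, -0.2395, -0.0963)
a = F/m = (-1.1600, 0.0800, 0.8000)
new position p' = (2.3840, 2.0840, -0.7000)
new velocity v' = (-0.8232, -0.7984, 0.0160)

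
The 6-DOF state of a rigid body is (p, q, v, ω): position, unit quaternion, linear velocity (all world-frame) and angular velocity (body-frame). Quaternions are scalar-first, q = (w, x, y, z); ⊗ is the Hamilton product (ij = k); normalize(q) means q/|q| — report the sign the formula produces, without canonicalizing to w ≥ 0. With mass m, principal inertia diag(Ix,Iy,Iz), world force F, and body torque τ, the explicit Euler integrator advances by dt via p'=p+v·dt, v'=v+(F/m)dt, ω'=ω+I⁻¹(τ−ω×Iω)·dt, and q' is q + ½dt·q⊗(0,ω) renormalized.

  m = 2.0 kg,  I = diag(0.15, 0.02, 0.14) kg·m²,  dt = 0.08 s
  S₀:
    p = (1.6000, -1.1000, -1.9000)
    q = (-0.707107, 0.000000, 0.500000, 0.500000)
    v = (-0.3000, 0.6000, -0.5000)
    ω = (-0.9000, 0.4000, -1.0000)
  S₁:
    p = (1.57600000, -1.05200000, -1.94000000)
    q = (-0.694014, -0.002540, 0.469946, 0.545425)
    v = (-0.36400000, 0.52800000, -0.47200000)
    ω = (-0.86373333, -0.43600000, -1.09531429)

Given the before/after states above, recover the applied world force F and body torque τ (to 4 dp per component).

v₁ − v₀ = (-0.06400000, -0.07200000, 0.02800000)
applied force F = (-1.6000, -1.8000, 0.7000)
rate change Δω = (0.03626667, -0.83600000, -0.09531429)
gyro term ω₀×Iω₀ = (-0.0480, 0.0090, 0.0468)
τ = I·(Δω/dt) + ω₀×(Iω₀) = (0.0200, -0.2000, -0.1200)

F = (-1.6000, -1.8000, 0.7000)
τ = (0.0200, -0.2000, -0.1200)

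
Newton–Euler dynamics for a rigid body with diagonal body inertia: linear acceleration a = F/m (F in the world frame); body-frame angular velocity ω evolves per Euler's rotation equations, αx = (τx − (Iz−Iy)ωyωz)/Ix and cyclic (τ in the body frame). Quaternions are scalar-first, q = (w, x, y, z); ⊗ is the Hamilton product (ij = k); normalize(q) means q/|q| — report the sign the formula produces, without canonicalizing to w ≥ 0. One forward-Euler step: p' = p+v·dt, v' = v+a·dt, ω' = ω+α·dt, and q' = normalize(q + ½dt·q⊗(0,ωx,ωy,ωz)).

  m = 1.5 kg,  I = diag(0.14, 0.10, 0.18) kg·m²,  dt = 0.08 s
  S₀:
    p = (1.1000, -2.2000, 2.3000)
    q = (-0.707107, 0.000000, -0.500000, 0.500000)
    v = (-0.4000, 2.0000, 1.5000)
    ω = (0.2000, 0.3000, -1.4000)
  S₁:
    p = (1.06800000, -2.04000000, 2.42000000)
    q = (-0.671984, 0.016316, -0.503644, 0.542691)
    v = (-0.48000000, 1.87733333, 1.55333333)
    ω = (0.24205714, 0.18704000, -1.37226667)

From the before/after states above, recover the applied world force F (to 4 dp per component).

F = (-1.5000, -2.3000, 1.0000)

v₁ − v₀ = (-0.08000000, -0.12266667, 0.05333333)
F = m·Δv/dt = (-1.5000, -2.3000, 1.0000)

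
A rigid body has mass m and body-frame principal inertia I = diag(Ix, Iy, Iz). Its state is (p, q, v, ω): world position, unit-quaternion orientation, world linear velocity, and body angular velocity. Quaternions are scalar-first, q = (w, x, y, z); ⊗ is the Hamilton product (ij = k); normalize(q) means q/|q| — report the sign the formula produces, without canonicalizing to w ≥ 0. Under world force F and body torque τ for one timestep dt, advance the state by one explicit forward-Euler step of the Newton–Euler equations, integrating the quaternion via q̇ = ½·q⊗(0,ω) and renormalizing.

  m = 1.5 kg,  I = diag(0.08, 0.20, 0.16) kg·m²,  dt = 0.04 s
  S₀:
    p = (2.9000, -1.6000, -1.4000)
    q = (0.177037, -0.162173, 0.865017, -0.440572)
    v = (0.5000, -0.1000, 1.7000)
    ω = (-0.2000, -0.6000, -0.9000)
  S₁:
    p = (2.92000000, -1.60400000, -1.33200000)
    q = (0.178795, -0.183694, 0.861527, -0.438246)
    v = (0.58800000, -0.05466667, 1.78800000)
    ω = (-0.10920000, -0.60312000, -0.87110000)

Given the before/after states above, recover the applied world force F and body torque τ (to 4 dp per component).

F = (3.3000, 1.7000, 3.3000)
τ = (0.1600, -0.0300, 0.1300)

Δv = v₁−v₀ = (0.08800000, 0.04533333, 0.08800000)
m·(v₁−v₀)/dt = (3.3000, 1.7000, 3.3000)
rate change Δω = (0.09080000, -0.00312000, 0.02890000)
I·α + gyro = (0.1600, -0.0300, 0.1300)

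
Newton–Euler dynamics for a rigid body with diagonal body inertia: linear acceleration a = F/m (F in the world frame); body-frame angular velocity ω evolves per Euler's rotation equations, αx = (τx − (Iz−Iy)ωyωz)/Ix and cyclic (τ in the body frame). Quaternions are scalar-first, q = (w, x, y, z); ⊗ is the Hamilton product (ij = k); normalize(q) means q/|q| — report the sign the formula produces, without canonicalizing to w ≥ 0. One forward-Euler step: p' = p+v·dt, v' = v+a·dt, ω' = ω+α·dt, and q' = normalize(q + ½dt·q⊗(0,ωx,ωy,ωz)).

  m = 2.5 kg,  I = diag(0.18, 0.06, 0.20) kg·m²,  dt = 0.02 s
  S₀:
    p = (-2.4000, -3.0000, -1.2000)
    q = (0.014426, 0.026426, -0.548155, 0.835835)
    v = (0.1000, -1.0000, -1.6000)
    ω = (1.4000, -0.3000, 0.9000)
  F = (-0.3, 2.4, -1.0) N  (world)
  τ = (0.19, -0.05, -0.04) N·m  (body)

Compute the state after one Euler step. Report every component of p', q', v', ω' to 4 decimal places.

p' = (-2.3980, -3.0200, -1.2320)
q' = (0.0049, 0.0242, -0.5367, 0.8434)
v' = (0.0976, -0.9808, -1.6080)
ω' = (1.4253, -0.3083, 0.8910)

a = F/m = (-0.1200, 0.9600, -0.4000)
new position p' = (-2.3980, -3.0200, -1.2320)
v + (F/m)dt = (0.0976, -0.9808, -1.6080)
(τ − ω×Iω)/I = (1.2656, -0.4133, -0.4520)
ω + α·dt = (1.4253, -0.3083, 0.8910)
2q̇ = q⊗(0,ω) = (-0.9536944, -0.2223926, 1.1420578, 0.7724726)
q' = normalize(q + ½dt·q⊗(0,ω)) = (0.0049, 0.0242, -0.5367, 0.8434)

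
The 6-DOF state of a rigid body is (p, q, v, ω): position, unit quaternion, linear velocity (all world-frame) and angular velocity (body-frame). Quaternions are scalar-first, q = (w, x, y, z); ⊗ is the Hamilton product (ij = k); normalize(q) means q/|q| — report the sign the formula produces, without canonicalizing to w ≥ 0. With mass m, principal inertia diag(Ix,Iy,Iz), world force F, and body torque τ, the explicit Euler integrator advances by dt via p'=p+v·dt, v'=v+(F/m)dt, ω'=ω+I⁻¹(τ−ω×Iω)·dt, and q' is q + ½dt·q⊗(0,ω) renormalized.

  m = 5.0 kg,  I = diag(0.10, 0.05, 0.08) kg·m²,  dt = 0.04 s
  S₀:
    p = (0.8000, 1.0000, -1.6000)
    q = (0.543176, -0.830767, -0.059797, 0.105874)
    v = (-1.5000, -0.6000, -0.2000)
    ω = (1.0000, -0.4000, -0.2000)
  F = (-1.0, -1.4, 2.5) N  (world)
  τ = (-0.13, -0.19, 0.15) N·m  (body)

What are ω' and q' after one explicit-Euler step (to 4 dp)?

gyro term ω×Iω = (0.0024, -0.0040, 0.0200)
α = I⁻¹(τ − ω×Iω) = (-1.3240, -3.7200, 1.6250)
new body rate ω' = (0.9470, -0.5488, -0.1350)
2q̇ = q⊗(0,ω) = (0.8280230, 0.5974850, -0.2775498, 0.2834686)
q + ½dt·q⊗(0,ω), renormalized = (0.5596, -0.8186, -0.0653, 0.1115)

ω' = (0.9470, -0.5488, -0.1350)
q' = (0.5596, -0.8186, -0.0653, 0.1115)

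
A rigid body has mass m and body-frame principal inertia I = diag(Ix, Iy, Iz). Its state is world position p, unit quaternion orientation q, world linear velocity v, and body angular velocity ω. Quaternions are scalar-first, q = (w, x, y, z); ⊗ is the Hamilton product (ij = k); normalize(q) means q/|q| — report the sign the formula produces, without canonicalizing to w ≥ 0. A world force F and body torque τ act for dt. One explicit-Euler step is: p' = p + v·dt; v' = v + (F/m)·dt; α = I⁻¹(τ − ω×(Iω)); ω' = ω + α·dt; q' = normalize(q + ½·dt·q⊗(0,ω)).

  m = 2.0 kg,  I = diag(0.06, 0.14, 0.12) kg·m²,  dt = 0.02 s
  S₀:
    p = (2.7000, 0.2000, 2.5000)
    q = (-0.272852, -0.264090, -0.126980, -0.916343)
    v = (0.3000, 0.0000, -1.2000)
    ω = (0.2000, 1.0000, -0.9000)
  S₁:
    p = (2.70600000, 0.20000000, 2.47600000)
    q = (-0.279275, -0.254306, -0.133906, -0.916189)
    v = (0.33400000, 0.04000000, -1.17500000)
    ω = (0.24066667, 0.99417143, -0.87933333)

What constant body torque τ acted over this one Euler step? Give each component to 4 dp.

τ = (0.1400, -0.0300, 0.1400)

Δω = ω₁−ω₀ = (0.04066667, -0.00582857, 0.02066667)
ω₀×(Iω₀) = (0.0180, 0.0108, 0.0160)
τ = I·(Δω/dt) + ω₀×(Iω₀) = (0.1400, -0.0300, 0.1400)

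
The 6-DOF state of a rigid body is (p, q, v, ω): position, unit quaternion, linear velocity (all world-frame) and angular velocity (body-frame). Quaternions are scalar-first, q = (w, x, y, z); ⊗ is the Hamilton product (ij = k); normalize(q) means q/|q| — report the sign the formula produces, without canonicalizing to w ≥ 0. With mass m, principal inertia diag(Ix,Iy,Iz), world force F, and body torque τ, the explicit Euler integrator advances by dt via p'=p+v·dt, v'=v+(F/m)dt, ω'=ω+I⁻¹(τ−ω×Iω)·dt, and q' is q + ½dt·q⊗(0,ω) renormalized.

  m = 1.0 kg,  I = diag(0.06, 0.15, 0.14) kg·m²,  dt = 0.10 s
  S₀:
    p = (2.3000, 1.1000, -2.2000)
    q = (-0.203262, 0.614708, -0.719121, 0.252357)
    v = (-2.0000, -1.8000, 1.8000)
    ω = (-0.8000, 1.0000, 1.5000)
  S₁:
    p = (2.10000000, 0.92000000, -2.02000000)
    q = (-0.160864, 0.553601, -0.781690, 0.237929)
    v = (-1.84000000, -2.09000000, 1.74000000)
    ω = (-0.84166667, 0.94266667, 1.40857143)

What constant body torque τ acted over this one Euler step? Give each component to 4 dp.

Δω = ω₁−ω₀ = (-0.04166667, -0.05733333, -0.09142857)
precession coupling = (-0.0150, 0.0960, -0.0720)
applied torque τ = (-0.0400, 0.0100, -0.2000)

τ = (-0.0400, 0.0100, -0.2000)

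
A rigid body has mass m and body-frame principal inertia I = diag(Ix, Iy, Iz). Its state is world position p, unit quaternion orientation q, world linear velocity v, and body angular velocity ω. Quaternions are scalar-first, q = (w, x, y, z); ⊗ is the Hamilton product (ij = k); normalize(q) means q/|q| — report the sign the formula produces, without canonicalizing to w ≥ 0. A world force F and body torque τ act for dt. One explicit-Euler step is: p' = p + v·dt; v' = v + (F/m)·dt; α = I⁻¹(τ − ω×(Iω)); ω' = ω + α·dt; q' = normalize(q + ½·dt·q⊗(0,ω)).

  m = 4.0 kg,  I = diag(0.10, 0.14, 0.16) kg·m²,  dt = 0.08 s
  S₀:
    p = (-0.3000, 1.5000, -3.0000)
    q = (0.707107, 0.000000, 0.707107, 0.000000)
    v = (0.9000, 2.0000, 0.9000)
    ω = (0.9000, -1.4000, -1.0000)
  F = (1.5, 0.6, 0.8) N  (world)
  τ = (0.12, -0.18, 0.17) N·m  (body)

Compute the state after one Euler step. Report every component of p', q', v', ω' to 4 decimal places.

p' = (-0.2280, 1.6600, -2.9280)
q' = (0.7445, -0.0028, 0.6655, -0.0536)
v' = (0.9300, 2.0120, 0.9160)
ω' = (0.9736, -1.5337, -0.8898)

angular accel α = (0.9200, -1.6714, 1.3775)
new body rate ω' = (0.9736, -1.5337, -0.8898)
q⊗(0,ω) = (0.9899498, -0.0707107, -0.9899498, -1.3435033)
q + ½dt·q⊗(0,ω), renormalized = (0.7445, -0.0028, 0.6655, -0.0536)
a = F/m = (0.3750, 0.1500, 0.2000)
new position p' = (-0.2280, 1.6600, -2.9280)
v' = v + a·dt = (0.9300, 2.0120, 0.9160)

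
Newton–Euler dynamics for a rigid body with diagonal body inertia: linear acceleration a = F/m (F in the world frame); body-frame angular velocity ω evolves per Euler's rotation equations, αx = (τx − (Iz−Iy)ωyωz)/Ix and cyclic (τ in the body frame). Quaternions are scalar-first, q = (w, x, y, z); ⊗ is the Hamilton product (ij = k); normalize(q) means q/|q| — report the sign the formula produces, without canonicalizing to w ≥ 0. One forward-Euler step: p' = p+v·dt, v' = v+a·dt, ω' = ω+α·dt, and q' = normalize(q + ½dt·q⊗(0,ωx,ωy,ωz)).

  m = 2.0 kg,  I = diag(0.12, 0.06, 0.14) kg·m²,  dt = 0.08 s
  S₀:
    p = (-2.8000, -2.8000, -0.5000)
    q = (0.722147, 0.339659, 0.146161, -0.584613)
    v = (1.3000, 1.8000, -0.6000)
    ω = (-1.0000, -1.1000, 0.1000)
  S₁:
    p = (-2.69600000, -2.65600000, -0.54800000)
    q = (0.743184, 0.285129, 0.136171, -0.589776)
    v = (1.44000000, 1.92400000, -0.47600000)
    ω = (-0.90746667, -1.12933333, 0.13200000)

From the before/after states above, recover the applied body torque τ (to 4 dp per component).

Δω = ω₁−ω₀ = (0.09253333, -0.02933333, 0.03200000)
gyro term ω₀×Iω₀ = (-0.0088, 0.0020, -0.0660)
I·α + gyro = (0.1300, -0.0200, -0.0100)

τ = (0.1300, -0.0200, -0.0100)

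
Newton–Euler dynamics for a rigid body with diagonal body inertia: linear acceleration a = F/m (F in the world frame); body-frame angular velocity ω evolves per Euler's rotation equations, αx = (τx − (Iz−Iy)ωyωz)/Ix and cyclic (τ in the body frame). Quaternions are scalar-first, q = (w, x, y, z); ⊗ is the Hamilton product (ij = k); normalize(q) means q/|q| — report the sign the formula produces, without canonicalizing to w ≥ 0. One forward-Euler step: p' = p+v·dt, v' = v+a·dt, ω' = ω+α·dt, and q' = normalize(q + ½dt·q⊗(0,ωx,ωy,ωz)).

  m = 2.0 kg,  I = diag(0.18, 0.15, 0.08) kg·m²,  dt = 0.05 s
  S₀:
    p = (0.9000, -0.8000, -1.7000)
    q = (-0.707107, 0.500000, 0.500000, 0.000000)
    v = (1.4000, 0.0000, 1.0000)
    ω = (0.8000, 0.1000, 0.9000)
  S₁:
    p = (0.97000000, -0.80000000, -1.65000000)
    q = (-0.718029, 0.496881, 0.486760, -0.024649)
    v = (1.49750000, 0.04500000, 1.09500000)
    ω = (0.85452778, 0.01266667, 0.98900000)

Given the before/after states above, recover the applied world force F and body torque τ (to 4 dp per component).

F = (3.9000, 1.8000, 3.8000)
τ = (0.1900, -0.1900, 0.1400)

ω₁ − ω₀ = (0.05452778, -0.08733333, 0.08900000)
precession coupling = (-0.0063, 0.0720, -0.0024)
I·α + gyro = (0.1900, -0.1900, 0.1400)
Δv = v₁−v₀ = (0.09750000, 0.04500000, 0.09500000)
m·(v₁−v₀)/dt = (3.9000, 1.8000, 3.8000)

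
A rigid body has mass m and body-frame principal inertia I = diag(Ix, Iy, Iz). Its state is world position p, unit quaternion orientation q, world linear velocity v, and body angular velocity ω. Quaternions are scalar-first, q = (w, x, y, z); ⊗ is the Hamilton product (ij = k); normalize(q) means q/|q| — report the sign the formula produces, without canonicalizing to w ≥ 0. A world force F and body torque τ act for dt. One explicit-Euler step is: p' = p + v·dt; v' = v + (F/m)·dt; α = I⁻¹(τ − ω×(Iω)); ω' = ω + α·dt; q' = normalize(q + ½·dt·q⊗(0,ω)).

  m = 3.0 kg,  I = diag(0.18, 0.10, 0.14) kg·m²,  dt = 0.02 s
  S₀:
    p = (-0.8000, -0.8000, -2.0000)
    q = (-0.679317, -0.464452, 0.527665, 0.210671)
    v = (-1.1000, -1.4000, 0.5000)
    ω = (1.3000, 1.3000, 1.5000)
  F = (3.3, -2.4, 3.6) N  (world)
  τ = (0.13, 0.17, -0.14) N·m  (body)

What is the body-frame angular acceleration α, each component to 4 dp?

α = (0.2889, 0.9200, -0.0343)

precession coupling ω×(Iω) = (0.0780, 0.0780, -0.1352)
angular accel α = (0.2889, 0.9200, -0.0343)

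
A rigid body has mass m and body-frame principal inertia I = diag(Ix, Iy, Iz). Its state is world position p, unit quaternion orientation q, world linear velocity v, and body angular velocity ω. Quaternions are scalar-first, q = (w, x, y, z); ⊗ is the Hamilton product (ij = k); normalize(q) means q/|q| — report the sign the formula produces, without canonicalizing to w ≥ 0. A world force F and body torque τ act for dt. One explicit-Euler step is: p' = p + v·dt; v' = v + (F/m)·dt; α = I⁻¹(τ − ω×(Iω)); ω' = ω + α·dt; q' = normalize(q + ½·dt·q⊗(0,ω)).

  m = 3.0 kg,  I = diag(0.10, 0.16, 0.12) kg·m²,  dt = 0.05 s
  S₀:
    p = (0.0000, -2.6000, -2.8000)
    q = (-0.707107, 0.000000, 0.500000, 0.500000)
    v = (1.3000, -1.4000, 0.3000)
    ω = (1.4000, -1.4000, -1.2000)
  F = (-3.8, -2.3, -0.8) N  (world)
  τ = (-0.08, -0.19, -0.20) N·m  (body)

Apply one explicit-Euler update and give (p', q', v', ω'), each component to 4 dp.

p' = (0.0650, -2.6700, -2.7850)
q' = (-0.6735, -0.0222, 0.5413, 0.5029)
v' = (1.2367, -1.4383, 0.2867)
ω' = (1.3936, -1.4699, -1.2343)

precession coupling ω×(Iω) = (-0.0672, 0.0336, -0.1176)
angular accel α = (-0.1280, -1.3975, -0.6867)
new body rate ω' = (1.3936, -1.4699, -1.2343)
q⊗(0,ω) = (1.3000000, -0.8899498, 1.6899498, 0.1485284)
q + ½dt·q⊗(0,ω), renormalized = (-0.6735, -0.0222, 0.5413, 0.5029)
a = (-1.2667, -0.7667, -0.2667)
new position p' = (0.0650, -2.6700, -2.7850)
v' = v + a·dt = (1.2367, -1.4383, 0.2867)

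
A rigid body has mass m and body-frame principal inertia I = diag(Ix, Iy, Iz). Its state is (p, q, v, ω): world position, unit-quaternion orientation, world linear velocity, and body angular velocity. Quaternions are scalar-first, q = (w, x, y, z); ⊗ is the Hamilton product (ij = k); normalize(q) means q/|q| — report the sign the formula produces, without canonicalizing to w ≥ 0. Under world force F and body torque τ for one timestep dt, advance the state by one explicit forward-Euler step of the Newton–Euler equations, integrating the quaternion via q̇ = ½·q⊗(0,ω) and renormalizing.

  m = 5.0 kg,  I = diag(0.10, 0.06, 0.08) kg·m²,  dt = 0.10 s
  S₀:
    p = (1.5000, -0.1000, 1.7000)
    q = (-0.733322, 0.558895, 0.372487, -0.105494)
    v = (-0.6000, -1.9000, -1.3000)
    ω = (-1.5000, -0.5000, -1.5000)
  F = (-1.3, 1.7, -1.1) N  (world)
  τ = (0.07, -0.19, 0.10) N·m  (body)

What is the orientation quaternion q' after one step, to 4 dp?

Hamilton product q⊗(0,ω) = (0.8663450, 0.4885055, 1.3632445, 1.3792660)
updated quaternion q' = (-0.6859, 0.5799, 0.4381, -0.0363)

q' = (-0.6859, 0.5799, 0.4381, -0.0363)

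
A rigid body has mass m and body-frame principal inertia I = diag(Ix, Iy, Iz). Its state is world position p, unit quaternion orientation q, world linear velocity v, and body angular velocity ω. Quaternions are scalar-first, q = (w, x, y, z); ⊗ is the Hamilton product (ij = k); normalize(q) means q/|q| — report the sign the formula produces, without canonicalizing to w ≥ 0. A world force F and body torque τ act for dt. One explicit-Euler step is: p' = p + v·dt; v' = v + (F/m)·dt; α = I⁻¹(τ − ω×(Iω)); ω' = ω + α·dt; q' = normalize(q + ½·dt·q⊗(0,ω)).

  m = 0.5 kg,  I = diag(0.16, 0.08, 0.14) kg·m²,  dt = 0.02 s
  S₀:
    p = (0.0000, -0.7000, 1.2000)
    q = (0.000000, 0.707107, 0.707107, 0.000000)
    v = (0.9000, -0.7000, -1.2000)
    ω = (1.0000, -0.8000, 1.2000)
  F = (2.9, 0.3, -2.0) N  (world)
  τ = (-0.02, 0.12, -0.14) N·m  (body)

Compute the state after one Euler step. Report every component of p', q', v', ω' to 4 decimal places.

p' = (0.0180, -0.7140, 1.1760)
q' = (-0.0014, 0.7155, 0.6985, -0.0127)
v' = (1.0160, -0.6880, -1.2800)
ω' = (1.0047, -0.7760, 1.1709)

p + v·dt = (0.0180, -0.7140, 1.1760)
new velocity v' = (1.0160, -0.6880, -1.2800)
α = I⁻¹(τ − ω×Iω) = (0.2350, 1.2000, -1.4571)
ω' = ω + α·dt = (1.0047, -0.7760, 1.1709)
Hamilton product q⊗(0,ω) = (-0.1414214, 0.8485284, -0.8485284, -1.2727926)
updated quaternion q' = (-0.0014, 0.7155, 0.6985, -0.0127)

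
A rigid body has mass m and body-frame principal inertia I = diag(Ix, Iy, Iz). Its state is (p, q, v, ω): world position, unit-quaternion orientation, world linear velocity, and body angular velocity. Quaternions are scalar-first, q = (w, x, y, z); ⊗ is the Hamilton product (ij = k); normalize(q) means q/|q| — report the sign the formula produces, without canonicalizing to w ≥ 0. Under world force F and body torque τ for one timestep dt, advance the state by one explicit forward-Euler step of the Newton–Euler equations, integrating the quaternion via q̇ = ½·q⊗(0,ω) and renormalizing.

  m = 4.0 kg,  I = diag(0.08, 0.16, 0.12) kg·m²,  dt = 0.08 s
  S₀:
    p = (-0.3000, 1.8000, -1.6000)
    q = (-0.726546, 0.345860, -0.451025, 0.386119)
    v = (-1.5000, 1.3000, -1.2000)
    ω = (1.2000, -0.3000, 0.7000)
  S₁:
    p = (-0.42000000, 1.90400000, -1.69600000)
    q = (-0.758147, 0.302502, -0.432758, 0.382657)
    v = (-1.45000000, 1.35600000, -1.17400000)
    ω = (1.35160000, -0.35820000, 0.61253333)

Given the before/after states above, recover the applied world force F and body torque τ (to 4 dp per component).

F = (2.5000, 2.8000, 1.3000)
τ = (0.1600, -0.1500, -0.1600)

velocity change Δv = (0.05000000, 0.05600000, 0.02600000)
F = m·Δv/dt = (2.5000, 2.8000, 1.3000)
rate change Δω = (0.15160000, -0.05820000, -0.08746667)
I·α + gyro = (0.1600, -0.1500, -0.1600)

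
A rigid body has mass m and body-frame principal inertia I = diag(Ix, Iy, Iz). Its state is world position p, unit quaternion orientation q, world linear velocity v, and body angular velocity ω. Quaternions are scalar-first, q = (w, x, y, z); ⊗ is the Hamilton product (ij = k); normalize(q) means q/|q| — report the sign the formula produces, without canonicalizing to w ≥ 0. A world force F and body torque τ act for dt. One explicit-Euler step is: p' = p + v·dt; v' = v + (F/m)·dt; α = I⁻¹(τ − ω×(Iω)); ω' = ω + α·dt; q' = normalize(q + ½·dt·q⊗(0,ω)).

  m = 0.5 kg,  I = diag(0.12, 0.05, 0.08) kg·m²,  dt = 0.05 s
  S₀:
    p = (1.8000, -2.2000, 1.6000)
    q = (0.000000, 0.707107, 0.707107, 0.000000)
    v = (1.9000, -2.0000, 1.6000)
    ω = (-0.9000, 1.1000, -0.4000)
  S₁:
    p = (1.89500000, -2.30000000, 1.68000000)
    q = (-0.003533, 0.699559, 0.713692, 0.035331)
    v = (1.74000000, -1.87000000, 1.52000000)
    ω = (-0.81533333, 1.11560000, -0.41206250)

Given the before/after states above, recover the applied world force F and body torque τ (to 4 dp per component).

Δv = v₁−v₀ = (-0.16000000, 0.13000000, -0.08000000)
m·(v₁−v₀)/dt = (-1.6000, 1.3000, -0.8000)
ω₁ − ω₀ = (0.08466667, 0.01560000, -0.01206250)
ω₀×(Iω₀) = (-0.0132, 0.0144, 0.0693)
I·α + gyro = (0.1900, 0.0300, 0.0500)

F = (-1.6000, 1.3000, -0.8000)
τ = (0.1900, 0.0300, 0.0500)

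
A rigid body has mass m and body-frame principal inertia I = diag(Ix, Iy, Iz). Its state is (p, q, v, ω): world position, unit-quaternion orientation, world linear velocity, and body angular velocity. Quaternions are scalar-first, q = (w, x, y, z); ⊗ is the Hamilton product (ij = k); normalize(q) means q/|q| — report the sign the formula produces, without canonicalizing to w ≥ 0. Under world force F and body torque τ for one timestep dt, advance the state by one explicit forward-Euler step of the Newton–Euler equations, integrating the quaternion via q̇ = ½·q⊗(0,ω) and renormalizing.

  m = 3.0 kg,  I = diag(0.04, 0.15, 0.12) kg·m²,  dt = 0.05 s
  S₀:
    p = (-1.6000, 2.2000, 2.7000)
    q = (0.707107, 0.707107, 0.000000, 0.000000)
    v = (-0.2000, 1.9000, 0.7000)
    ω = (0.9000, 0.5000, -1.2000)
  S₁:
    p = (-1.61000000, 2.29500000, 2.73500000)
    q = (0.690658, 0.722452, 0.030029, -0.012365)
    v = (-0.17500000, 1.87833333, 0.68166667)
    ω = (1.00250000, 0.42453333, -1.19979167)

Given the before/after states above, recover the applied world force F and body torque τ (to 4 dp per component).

rate change Δω = (0.10250000, -0.07546667, 0.00020833)
precession coupling = (0.0180, 0.0864, 0.0495)
τ = I·(Δω/dt) + ω₀×(Iω₀) = (0.1000, -0.1400, 0.0500)
Δv = v₁−v₀ = (0.02500000, -0.02166667, -0.01833333)
F = m·Δv/dt = (1.5000, -1.3000, -1.1000)

F = (1.5000, -1.3000, -1.1000)
τ = (0.1000, -0.1400, 0.0500)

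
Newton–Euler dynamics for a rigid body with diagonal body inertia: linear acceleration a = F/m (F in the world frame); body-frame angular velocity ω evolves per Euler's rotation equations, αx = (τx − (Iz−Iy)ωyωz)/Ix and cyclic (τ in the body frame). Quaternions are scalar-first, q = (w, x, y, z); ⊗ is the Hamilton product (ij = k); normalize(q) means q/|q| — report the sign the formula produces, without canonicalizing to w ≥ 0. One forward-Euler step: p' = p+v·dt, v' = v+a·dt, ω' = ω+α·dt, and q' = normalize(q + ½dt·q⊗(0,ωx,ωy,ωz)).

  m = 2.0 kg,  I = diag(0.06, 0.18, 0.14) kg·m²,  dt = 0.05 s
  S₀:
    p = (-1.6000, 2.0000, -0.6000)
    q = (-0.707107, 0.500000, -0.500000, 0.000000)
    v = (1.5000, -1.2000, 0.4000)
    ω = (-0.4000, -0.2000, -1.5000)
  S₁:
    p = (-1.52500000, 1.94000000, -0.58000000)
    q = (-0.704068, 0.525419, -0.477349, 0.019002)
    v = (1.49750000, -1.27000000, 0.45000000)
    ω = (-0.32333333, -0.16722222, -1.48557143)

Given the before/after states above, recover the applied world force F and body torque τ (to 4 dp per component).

F = (-0.1000, -2.8000, 2.0000)
τ = (0.0800, 0.0700, 0.0500)

rate change Δω = (0.07666667, 0.03277778, 0.01442857)
applied torque τ = (0.0800, 0.0700, 0.0500)
v₁ − v₀ = (-0.00250000, -0.07000000, 0.05000000)
m·(v₁−v₀)/dt = (-0.1000, -2.8000, 2.0000)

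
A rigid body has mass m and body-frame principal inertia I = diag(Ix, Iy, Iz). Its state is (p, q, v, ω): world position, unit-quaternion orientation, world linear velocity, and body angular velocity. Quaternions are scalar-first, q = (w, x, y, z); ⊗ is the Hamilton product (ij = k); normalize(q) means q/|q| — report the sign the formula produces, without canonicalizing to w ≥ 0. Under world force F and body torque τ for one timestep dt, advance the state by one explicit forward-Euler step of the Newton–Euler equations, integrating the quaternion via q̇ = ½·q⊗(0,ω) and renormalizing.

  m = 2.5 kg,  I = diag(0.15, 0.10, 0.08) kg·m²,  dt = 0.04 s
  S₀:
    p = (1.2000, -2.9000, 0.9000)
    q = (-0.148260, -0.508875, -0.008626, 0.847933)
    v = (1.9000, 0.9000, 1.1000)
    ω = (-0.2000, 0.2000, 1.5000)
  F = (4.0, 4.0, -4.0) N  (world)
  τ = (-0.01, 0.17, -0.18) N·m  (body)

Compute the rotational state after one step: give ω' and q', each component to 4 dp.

ω' = (-0.2011, 0.2764, 1.4090)
q' = (-0.1756, -0.5117, 0.0027, 0.8410)

α = I⁻¹(τ − ω×Iω) = (-0.0267, 1.9100, -2.2750)
ω' = ω + α·dt = (-0.2011, 0.2764, 1.4090)
q⊗(0,ω) = (-1.3719493, -0.1528736, 0.5640739, -0.3258902)
q' = normalize(q + ½dt·q⊗(0,ω)) = (-0.1756, -0.5117, 0.0027, 0.8410)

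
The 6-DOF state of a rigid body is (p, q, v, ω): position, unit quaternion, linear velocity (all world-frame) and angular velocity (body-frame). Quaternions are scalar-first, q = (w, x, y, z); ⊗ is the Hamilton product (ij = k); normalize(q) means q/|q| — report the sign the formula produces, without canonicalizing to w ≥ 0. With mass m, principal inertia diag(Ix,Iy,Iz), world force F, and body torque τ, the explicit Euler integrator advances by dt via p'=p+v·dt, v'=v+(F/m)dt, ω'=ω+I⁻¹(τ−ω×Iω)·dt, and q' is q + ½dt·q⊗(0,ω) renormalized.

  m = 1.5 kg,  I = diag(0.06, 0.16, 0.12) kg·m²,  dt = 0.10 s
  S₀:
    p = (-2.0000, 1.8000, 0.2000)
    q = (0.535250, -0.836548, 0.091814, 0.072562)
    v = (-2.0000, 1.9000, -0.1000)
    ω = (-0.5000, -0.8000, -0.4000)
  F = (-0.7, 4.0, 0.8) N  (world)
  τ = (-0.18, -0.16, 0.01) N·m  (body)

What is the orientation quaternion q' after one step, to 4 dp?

Hamilton product q⊗(0,ω) = (-0.3157980, -0.2463010, -0.7991002, 0.5010454)
q' = normalize(q + ½dt·q⊗(0,ω)) = (0.5188, -0.8478, 0.0518, 0.0975)

q' = (0.5188, -0.8478, 0.0518, 0.0975)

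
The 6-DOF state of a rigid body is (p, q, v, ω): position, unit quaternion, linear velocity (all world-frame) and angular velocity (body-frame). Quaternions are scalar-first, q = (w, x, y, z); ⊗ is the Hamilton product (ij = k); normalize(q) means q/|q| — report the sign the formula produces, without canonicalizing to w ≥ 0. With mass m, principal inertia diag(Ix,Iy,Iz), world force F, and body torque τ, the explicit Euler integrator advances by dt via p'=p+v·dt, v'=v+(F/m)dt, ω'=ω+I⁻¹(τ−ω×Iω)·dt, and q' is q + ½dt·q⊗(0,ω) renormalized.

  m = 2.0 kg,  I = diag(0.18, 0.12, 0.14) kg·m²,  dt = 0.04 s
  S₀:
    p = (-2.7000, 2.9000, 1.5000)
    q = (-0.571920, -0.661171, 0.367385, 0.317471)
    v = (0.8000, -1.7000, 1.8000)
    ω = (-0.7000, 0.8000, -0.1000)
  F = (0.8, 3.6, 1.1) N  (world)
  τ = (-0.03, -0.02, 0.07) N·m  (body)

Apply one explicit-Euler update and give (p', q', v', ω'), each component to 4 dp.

α = I⁻¹(τ − ω×Iω) = (-0.1578, -0.1900, 0.2600)
ω' = ω + α·dt = (-0.7063, 0.7924, -0.0896)
q⊗(0,ω) = (-0.7249806, 0.1096287, -0.7458828, -0.2145753)
q + ½dt·q⊗(0,ω), renormalized = (-0.5863, -0.6588, 0.3524, 0.3131)
a = F/m = (0.4000, 1.8000, 0.5500)
new position p' = (-2.6680, 2.8320, 1.5720)
new velocity v' = (0.8160, -1.6280, 1.8220)

p' = (-2.6680, 2.8320, 1.5720)
q' = (-0.5863, -0.6588, 0.3524, 0.3131)
v' = (0.8160, -1.6280, 1.8220)
ω' = (-0.7063, 0.7924, -0.0896)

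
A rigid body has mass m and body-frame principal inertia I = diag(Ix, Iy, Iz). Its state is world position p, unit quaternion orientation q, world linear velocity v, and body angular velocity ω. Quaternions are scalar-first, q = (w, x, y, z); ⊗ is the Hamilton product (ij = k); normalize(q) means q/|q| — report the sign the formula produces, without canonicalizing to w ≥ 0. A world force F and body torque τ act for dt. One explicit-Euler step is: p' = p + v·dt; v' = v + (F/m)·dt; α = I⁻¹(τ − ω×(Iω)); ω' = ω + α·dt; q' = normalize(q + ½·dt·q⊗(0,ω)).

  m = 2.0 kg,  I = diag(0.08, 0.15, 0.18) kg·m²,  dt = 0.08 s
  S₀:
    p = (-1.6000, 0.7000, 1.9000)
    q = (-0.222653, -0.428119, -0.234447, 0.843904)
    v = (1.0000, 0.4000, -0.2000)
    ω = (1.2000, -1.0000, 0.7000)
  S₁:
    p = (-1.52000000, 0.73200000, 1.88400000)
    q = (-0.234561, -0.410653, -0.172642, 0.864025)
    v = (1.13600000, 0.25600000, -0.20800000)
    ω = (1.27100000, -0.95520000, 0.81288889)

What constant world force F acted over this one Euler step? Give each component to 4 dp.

F = (3.4000, -3.6000, -0.2000)

velocity change Δv = (0.13600000, -0.14400000, -0.00800000)
applied force F = (3.4000, -3.6000, -0.2000)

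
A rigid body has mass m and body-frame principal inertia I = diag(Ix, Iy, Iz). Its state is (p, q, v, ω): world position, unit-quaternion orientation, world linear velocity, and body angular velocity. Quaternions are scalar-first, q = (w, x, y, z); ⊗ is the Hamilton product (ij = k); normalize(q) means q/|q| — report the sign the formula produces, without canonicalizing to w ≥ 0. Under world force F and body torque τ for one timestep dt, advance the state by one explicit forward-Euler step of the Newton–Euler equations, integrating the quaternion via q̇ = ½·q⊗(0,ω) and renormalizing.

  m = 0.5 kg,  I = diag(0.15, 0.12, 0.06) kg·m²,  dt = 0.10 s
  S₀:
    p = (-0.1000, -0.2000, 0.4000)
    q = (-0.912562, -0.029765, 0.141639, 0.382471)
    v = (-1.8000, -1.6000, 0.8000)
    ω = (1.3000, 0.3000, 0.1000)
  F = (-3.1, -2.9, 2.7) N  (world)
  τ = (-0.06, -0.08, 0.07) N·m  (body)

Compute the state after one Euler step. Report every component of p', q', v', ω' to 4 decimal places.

p' = (-0.2800, -0.3600, 0.4800)
q' = (-0.9126, -0.0939, 0.1526, 0.3674)
v' = (-2.4200, -2.1800, 1.3400)
ω' = (1.2612, 0.2236, 0.2362)

linear accel F/m = (-6.2000, -5.8000, 5.4000)
p + v·dt = (-0.2800, -0.3600, 0.4800)
new velocity v' = (-2.4200, -2.1800, 1.3400)
α = I⁻¹(τ − ω×Iω) = (-0.3880, -0.7642, 1.3617)
ω + α·dt = (1.2612, 0.2236, 0.2362)
Hamilton product q⊗(0,ω) = (-0.0420443, -1.2869080, 0.2264202, -0.2843164)
updated quaternion q' = (-0.9126, -0.0939, 0.1526, 0.3674)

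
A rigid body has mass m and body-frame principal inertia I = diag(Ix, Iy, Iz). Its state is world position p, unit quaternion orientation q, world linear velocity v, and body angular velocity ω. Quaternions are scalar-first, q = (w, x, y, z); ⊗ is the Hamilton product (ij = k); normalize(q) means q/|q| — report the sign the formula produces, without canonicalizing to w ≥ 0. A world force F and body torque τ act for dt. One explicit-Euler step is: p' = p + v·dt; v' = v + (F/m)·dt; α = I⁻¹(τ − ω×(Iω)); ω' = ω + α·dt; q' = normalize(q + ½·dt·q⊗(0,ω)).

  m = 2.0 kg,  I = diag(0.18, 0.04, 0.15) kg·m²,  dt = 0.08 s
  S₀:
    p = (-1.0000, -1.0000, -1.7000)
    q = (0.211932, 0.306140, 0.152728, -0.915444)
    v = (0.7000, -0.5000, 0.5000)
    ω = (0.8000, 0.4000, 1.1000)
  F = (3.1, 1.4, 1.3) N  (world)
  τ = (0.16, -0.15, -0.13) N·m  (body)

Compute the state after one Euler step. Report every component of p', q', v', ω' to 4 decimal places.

p' = (-0.9440, -1.0400, -1.6600)
q' = (0.2396, 0.3338, 0.1132, -0.9047)
v' = (0.8240, -0.4440, 0.5520)
ω' = (0.8496, 0.0472, 1.0546)

precession coupling ω×(Iω) = (0.0484, 0.0264, -0.0448)
(τ − ω×Iω)/I = (0.6200, -4.4100, -0.5680)
ω + α·dt = (0.8496, 0.0472, 1.0546)
q⊗(0,ω) = (0.7009852, 0.7037240, -0.9843364, 0.2333988)
updated quaternion q' = (0.2396, 0.3338, 0.1132, -0.9047)
p' = p + v·dt = (-0.9440, -1.0400, -1.6600)
v + (F/m)dt = (0.8240, -0.4440, 0.5520)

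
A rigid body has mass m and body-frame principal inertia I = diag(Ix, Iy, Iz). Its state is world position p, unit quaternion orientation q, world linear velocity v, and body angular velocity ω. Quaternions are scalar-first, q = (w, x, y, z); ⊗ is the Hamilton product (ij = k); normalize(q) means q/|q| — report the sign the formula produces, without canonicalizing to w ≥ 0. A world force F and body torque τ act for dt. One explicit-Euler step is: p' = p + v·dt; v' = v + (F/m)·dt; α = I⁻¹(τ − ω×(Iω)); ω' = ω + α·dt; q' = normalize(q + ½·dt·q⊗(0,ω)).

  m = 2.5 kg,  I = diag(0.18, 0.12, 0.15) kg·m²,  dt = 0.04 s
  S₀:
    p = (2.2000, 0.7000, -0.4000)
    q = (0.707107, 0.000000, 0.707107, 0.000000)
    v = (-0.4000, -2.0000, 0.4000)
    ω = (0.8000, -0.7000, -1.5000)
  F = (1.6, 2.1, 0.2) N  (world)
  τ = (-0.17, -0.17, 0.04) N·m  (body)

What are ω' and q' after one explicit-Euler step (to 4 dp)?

ω' = (0.7552, -0.7447, -1.4983)
q' = (0.7165, -0.0099, 0.6967, -0.0325)

gyro term ω×Iω = (0.0315, -0.0360, 0.0336)
(τ − ω×Iω)/I = (-1.1194, -1.1167, 0.0427)
ω' = ω + α·dt = (0.7552, -0.7447, -1.4983)
Hamilton product q⊗(0,ω) = (0.4949749, -0.4949749, -0.4949749, -1.6263461)
updated quaternion q' = (0.7165, -0.0099, 0.6967, -0.0325)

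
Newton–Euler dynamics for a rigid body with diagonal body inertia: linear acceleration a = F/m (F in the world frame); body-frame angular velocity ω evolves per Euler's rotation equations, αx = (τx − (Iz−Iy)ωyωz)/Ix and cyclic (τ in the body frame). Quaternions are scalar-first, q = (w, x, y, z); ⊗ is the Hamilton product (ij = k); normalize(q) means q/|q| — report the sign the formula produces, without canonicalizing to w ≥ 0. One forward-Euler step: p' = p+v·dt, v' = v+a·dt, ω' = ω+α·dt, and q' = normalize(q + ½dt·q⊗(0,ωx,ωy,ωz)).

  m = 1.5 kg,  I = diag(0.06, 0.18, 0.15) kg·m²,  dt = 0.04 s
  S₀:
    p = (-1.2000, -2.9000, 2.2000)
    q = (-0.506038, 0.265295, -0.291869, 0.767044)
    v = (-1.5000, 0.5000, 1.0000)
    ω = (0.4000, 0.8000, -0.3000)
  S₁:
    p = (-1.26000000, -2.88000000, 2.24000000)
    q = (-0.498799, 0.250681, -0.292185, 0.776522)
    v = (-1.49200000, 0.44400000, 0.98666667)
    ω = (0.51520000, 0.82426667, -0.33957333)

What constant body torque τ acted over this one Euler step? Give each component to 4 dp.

τ = (0.1800, 0.1200, -0.1100)

Δω = ω₁−ω₀ = (0.11520000, 0.02426667, -0.03957333)
applied torque τ = (0.1800, 0.1200, -0.1100)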